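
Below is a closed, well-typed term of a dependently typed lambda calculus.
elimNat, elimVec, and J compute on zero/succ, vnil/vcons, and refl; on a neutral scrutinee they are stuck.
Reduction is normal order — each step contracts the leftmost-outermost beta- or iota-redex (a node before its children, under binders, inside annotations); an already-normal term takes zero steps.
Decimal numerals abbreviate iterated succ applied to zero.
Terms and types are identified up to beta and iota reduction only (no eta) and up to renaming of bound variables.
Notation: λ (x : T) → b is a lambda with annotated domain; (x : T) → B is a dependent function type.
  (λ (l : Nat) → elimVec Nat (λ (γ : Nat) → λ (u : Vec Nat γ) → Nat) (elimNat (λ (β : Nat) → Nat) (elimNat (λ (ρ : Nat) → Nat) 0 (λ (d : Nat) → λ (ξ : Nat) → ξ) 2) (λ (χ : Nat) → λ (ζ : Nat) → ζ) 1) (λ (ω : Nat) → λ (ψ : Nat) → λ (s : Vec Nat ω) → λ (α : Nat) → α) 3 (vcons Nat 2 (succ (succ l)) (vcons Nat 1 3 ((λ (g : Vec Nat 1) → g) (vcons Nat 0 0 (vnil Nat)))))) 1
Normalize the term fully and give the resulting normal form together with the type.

resulting normal form:
  0
inferred type:
  Nat


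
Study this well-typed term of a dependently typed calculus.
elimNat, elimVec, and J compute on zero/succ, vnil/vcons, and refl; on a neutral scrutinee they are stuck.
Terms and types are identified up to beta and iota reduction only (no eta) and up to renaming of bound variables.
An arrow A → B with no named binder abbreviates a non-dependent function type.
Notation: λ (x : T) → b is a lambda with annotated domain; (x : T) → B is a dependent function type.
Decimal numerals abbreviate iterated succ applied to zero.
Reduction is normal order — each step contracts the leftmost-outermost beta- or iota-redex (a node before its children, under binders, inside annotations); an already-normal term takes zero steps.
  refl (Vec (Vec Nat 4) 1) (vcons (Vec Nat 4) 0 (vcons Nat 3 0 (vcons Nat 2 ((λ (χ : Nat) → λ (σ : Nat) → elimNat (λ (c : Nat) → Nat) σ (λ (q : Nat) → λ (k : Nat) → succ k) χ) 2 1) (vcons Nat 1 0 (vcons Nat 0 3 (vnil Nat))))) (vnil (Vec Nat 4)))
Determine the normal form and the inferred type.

resulting normal form:
  refl (Vec (Vec Nat 4) 1) (vcons (Vec Nat 4) 0 (vcons Nat 3 0 (vcons Nat 2 3 (vcons Nat 1 0 (vcons Nat 0 3 (vnil Nat))))) (vnil (Vec Nat 4)))
the term's type:
  Eq (Vec (Vec Nat 4) 1) (vcons (Vec Nat 4) 0 (vcons Nat 3 0 (vcons Nat 2 3 (vcons Nat 1 0 (vcons Nat 0 3 (vnil Nat))))) (vnil (Vec Nat 4))) (vcons (Vec Nat 4) 0 (vcons Nat 3 0 (vcons Nat 2 3 (vcons Nat 1 0 (vcons Nat 0 3 (vnil Nat))))) (vnil (Vec Nat 4)))


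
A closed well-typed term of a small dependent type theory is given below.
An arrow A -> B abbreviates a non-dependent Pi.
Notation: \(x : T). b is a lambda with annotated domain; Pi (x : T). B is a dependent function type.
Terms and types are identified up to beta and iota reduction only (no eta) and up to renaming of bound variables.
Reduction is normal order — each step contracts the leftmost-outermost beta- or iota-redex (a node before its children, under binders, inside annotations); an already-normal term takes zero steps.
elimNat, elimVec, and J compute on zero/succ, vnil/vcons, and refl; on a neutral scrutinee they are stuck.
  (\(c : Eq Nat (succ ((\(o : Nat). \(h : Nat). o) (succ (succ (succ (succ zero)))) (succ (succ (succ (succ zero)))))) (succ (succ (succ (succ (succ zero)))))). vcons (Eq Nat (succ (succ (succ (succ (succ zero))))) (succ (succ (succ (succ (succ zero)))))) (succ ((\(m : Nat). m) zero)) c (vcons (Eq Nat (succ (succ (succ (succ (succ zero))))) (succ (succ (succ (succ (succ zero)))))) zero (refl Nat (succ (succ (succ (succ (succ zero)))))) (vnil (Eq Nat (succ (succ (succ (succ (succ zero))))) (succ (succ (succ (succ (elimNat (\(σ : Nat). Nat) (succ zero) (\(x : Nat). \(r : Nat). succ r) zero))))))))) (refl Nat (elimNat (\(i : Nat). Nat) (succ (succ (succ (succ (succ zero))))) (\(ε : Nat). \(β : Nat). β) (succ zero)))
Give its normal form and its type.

resulting normal form:
  vcons (Eq Nat (succ (succ (succ (succ (succ zero))))) (succ (succ (succ (succ (succ zero)))))) (succ zero) (refl Nat (succ (succ (succ (succ (succ zero)))))) (vcons (Eq Nat (succ (succ (succ (succ (succ zero))))) (succ (succ (succ (succ (succ zero)))))) zero (refl Nat (succ (succ (succ (succ (succ zero)))))) (vnil (Eq Nat (succ (succ (succ (succ (succ zero))))) (succ (succ (succ (succ (succ zero))))))))
type:
  Vec (Eq Nat (succ (succ (succ (succ (succ zero))))) (succ (succ (succ (succ (succ zero)))))) (succ (succ zero))


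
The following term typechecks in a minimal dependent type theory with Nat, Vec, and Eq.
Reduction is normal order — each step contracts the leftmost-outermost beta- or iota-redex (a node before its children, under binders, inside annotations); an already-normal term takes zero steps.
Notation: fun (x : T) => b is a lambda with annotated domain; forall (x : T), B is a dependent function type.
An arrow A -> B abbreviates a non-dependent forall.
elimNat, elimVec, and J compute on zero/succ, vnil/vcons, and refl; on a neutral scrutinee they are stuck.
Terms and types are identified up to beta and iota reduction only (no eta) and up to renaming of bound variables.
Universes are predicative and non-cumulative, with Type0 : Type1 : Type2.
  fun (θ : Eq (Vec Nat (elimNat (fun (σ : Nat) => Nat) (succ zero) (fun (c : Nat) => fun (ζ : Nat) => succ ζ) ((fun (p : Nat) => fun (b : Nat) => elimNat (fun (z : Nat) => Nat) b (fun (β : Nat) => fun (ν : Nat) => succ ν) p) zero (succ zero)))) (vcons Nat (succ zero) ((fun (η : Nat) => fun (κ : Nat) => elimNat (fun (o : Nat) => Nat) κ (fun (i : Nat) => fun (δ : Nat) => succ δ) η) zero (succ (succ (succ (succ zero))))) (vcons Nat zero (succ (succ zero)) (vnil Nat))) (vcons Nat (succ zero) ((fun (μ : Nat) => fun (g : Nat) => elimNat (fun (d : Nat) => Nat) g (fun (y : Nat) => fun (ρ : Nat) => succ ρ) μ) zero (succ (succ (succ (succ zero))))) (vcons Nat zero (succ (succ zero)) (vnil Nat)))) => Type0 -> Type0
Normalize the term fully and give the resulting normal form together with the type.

resulting normal form:
  fun (θ : Eq (Vec Nat (succ (succ zero))) (vcons Nat (succ zero) (succ (succ (succ (succ zero)))) (vcons Nat zero (succ (succ zero)) (vnil Nat))) (vcons Nat (succ zero) (succ (succ (succ (succ zero)))) (vcons Nat zero (succ (succ zero)) (vnil Nat)))) => Type0 -> Type0
type:
  Eq (Vec Nat (succ (succ zero))) (vcons Nat (succ zero) (succ (succ (succ (succ zero)))) (vcons Nat zero (succ (succ zero)) (vnil Nat))) (vcons Nat (succ zero) (succ (succ (succ (succ zero)))) (vcons Nat zero (succ (succ zero)) (vnil Nat))) -> Type1


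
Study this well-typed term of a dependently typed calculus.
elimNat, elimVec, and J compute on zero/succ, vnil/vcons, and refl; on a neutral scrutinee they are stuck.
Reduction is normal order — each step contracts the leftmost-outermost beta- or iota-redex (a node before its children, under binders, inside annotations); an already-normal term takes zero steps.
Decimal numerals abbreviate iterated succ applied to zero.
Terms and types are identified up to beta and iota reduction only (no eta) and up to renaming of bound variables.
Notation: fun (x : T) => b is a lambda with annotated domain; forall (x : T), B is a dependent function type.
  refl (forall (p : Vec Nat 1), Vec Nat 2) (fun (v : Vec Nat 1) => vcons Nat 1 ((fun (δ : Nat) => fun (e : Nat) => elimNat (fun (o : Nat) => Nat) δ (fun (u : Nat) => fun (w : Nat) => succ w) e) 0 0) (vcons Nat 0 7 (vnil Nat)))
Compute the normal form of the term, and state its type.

reduced normal form:
  refl (forall (p : Vec Nat 1), Vec Nat 2) (fun (v : Vec Nat 1) => vcons Nat 1 0 (vcons Nat 0 7 (vnil Nat)))
type:
  Eq (forall (p : Vec Nat 1), Vec Nat 2) (fun (v : Vec Nat 1) => vcons Nat 1 0 (vcons Nat 0 7 (vnil Nat))) (fun (δ : Vec Nat 1) => vcons Nat 1 0 (vcons Nat 0 7 (vnil Nat)))


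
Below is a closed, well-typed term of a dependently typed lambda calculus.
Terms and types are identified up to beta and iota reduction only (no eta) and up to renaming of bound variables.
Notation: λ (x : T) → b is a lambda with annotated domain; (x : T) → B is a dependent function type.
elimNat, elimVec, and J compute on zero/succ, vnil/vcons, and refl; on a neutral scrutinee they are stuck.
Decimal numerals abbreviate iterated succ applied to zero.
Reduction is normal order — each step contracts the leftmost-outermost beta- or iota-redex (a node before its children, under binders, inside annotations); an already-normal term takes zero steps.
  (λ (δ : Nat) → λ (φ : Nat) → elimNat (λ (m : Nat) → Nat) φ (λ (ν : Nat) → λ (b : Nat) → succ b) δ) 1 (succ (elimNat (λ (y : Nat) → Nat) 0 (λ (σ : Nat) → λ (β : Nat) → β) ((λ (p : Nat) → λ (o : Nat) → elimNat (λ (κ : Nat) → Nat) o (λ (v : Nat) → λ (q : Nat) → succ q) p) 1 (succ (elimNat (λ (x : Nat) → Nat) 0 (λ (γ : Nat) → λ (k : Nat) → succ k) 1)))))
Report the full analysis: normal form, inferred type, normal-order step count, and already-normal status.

resulting normal form:
  2
the term's type:
  Nat
normal-order step count: 26
started in normal form: no
first redex: a beta-redex


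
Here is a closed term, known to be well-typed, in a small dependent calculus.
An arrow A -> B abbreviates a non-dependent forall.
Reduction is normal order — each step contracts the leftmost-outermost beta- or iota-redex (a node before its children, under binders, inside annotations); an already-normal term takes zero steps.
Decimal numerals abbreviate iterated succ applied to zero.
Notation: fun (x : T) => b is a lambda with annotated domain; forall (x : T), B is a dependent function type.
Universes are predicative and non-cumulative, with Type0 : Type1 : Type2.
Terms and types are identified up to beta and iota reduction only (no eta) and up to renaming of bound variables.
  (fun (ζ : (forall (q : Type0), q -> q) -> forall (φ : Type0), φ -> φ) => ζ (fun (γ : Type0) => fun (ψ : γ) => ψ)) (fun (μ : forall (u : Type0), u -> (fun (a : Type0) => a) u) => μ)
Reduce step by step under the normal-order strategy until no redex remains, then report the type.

normal-order reduction sequence:
  (fun (ζ : (forall (q : Type0), q -> q) -> forall (φ : Type0), φ -> φ) => ζ (fun (γ : Type0) => fun (ψ : γ) => ψ)) (fun (μ : forall (u : Type0), u -> (fun (a : Type0) => a) u) => μ)
  ~> (fun (ζ : forall (q : Type0), q -> (fun (φ : Type0) => φ) q) => ζ) (fun (γ : Type0) => fun (ψ : γ) => ψ)
  ~> fun (ζ : Type0) => fun (q : ζ) => q
the term's type:
  forall (ζ : Type0), ζ -> ζ


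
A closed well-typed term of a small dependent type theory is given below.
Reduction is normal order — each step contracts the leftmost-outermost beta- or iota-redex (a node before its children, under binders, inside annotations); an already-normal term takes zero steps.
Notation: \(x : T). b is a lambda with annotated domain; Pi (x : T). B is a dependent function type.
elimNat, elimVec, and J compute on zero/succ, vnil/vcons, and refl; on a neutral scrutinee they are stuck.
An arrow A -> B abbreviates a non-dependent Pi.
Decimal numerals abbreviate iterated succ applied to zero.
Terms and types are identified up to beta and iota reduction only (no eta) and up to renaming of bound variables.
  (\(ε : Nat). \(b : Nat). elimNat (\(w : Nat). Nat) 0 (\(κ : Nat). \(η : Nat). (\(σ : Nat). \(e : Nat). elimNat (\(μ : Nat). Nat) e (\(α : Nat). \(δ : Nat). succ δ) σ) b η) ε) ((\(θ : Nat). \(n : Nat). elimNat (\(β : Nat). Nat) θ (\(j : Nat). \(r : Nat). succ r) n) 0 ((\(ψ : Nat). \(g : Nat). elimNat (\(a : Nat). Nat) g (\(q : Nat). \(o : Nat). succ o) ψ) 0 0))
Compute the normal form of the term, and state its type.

reduced normal form:
  \(ε : Nat). 0
inferred type:
  Nat -> Nat
observation: 10 normal-order steps normalize the term, beginning with a beta-redex.


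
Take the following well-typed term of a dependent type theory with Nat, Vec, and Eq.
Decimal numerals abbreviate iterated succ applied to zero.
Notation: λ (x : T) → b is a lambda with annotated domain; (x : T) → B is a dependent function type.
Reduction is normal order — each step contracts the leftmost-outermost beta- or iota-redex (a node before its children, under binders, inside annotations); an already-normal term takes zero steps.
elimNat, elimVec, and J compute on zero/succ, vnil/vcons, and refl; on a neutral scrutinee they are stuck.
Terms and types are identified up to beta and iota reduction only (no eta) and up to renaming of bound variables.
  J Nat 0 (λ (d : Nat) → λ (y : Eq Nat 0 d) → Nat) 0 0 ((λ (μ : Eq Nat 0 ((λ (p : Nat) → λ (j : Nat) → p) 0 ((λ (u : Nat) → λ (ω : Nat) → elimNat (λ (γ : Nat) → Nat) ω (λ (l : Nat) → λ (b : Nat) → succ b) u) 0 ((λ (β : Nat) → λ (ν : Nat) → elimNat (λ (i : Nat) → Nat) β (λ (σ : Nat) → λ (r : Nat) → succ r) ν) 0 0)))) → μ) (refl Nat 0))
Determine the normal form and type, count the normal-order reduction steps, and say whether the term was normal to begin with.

normal form:
  0
inferred type:
  Nat
normal-order step count: 2
already normal: no
first contracted redex: a beta-redex


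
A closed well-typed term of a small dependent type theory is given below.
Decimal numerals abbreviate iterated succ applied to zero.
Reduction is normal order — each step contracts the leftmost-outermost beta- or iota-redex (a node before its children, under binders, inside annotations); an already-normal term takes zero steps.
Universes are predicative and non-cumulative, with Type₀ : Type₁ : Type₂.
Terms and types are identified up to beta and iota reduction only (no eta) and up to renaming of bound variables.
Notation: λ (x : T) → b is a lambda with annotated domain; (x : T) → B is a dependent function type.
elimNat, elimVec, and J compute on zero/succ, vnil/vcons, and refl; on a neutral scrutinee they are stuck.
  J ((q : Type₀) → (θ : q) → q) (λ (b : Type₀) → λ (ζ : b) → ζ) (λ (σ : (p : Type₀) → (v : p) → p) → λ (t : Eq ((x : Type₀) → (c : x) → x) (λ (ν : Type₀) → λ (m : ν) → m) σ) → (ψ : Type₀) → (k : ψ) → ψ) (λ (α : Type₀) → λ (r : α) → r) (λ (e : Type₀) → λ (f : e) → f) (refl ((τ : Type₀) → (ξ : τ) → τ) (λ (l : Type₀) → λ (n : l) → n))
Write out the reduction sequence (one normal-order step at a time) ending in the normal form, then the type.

normal-order reduction sequence:
  J ((q : Type₀) → (θ : q) → q) (λ (b : Type₀) → λ (ζ : b) → ζ) (λ (σ : (p : Type₀) → (v : p) → p) → λ (t : Eq ((x : Type₀) → (c : x) → x) (λ (ν : Type₀) → λ (m : ν) → m) σ) → (ψ : Type₀) → (k : ψ) → ψ) (λ (α : Type₀) → λ (r : α) → r) (λ (e : Type₀) → λ (f : e) → f) (refl ((τ : Type₀) → (ξ : τ) → τ) (λ (l : Type₀) → λ (n : l) → n))
  ~> λ (q : Type₀) → λ (θ : q) → θ
type:
  (q : Type₀) → (θ : q) → q


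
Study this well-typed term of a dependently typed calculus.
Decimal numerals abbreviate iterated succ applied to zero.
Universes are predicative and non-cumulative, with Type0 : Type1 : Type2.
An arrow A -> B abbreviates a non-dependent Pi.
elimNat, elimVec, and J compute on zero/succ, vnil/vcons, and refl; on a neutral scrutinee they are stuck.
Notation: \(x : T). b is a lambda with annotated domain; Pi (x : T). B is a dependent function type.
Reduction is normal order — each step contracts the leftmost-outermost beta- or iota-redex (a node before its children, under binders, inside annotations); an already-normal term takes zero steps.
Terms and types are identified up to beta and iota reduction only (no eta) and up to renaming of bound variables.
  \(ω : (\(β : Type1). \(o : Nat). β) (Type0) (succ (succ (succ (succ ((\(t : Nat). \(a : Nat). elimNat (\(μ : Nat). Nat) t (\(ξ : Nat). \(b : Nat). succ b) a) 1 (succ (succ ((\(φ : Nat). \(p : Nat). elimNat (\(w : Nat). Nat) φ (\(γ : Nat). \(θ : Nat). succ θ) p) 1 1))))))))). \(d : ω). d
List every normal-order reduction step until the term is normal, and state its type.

reduction (normal order):
  \(ω : (\(β : Type1). \(o : Nat). β) (Type0) (succ (succ (succ (succ ((\(t : Nat). \(a : Nat). elimNat (\(μ : Nat). Nat) t (\(ξ : Nat). \(b : Nat). succ b) a) 1 (succ (succ ((\(φ : Nat). \(p : Nat). elimNat (\(w : Nat). Nat) φ (\(γ : Nat). \(θ : Nat). succ θ) p) 1 1))))))))). \(d : ω). d
  ~> \(ω : (\(β : Nat). Type0) (succ (succ (succ (succ ((\(o : Nat). \(t : Nat). elimNat (\(a : Nat). Nat) o (\(μ : Nat). \(ξ : Nat). succ ξ) t) 1 (succ (succ ((\(b : Nat). \(φ : Nat). elimNat (\(p : Nat). Nat) b (\(w : Nat). \(γ : Nat). succ γ) φ) 1 1))))))))). \(θ : ω). θ
  ~> \(ω : Type0). \(β : ω). β
inferred type:
  Pi (ω : Type0). ω -> ω


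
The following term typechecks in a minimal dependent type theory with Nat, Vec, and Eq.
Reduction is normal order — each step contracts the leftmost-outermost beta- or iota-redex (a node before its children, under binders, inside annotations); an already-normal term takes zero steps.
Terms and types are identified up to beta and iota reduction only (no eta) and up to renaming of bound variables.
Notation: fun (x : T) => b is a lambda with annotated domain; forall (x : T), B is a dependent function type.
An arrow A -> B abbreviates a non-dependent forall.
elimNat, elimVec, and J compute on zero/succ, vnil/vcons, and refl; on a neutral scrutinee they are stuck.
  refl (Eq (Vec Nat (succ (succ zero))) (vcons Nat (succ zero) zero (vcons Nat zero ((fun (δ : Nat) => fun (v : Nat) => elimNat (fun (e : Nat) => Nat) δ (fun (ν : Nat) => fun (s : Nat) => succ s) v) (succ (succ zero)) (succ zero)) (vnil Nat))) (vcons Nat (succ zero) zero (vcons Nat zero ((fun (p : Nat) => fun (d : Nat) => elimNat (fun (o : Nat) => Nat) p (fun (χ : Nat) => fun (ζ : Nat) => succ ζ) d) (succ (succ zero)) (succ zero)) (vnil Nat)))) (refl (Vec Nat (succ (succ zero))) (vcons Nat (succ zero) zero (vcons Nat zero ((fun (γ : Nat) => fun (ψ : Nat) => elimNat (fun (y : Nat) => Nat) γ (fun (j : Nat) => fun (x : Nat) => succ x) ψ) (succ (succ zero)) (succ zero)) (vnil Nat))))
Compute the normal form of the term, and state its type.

resulting normal form:
  refl (Eq (Vec Nat (succ (succ zero))) (vcons Nat (succ zero) zero (vcons Nat zero (succ (succ (succ zero))) (vnil Nat))) (vcons Nat (succ zero) zero (vcons Nat zero (succ (succ (succ zero))) (vnil Nat)))) (refl (Vec Nat (succ (succ zero))) (vcons Nat (succ zero) zero (vcons Nat zero (succ (succ (succ zero))) (vnil Nat))))
inferred type:
  Eq (Eq (Vec Nat (succ (succ zero))) (vcons Nat (succ zero) zero (vcons Nat zero (succ (succ (succ zero))) (vnil Nat))) (vcons Nat (succ zero) zero (vcons Nat zero (succ (succ (succ zero))) (vnil Nat)))) (refl (Vec Nat (succ (succ zero))) (vcons Nat (succ zero) zero (vcons Nat zero (succ (succ (succ zero))) (vnil Nat)))) (refl (Vec Nat (succ (succ zero))) (vcons Nat (succ zero) zero (vcons Nat zero (succ (succ (succ zero))) (vnil Nat))))
observation: 18 normal-order steps separate the term from its normal form.


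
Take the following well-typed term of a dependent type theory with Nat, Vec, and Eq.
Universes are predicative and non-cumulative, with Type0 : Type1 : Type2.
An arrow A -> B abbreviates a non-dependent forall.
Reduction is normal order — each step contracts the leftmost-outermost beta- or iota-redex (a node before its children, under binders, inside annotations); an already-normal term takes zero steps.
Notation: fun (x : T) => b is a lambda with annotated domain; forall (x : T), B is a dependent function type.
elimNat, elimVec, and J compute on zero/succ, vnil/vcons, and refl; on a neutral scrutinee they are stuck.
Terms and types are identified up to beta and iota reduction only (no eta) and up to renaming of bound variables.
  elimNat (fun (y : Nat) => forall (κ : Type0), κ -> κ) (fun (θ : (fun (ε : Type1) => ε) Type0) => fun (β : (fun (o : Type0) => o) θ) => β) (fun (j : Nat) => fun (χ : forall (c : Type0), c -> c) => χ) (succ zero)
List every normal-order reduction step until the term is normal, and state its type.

reduction (normal order):
  elimNat (fun (y : Nat) => forall (κ : Type0), κ -> κ) (fun (θ : (fun (ε : Type1) => ε) Type0) => fun (β : (fun (o : Type0) => o) θ) => β) (fun (j : Nat) => fun (χ : forall (c : Type0), c -> c) => χ) (succ zero)
  ~> (fun (y : Nat) => fun (κ : forall (θ : Type0), θ -> θ) => κ) zero (elimNat (fun (ε : Nat) => forall (β : Type0), β -> β) (fun (o : (fun (j : Type1) => j) Type0) => fun (χ : (fun (c : Type0) => c) o) => χ) (fun (h : Nat) => fun (g : forall (i : Type0), i -> i) => g) zero)
  ~> (fun (y : forall (κ : Type0), κ -> κ) => y) (elimNat (fun (θ : Nat) => forall (ε : Type0), ε -> ε) (fun (β : (fun (o : Type1) => o) Type0) => fun (j : (fun (χ : Type0) => χ) β) => j) (fun (c : Nat) => fun (h : forall (g : Type0), g -> g) => h) zero)
  ~> elimNat (fun (y : Nat) => forall (κ : Type0), κ -> κ) (fun (θ : (fun (ε : Type1) => ε) Type0) => fun (β : (fun (o : Type0) => o) θ) => β) (fun (j : Nat) => fun (χ : forall (c : Type0), c -> c) => χ) zero
  ~> fun (y : (fun (κ : Type1) => κ) Type0) => fun (θ : (fun (ε : Type0) => ε) y) => θ
  ~> fun (y : Type0) => fun (κ : (fun (θ : Type0) => θ) y) => κ
  ~> fun (y : Type0) => fun (κ : y) => κ
the term's type:
  forall (y : Type0), y -> y


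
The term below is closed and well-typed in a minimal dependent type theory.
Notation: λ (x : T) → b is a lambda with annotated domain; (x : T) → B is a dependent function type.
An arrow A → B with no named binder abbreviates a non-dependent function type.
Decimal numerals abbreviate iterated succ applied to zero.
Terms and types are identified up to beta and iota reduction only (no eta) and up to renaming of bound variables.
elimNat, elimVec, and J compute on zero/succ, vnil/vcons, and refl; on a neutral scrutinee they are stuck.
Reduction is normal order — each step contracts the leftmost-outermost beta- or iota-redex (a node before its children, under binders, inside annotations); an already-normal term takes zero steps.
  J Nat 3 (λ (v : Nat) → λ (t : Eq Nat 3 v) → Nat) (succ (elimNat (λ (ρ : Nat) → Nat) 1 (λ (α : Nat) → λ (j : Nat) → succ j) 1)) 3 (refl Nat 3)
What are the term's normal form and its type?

resulting normal form:
  3
inferred type:
  Nat


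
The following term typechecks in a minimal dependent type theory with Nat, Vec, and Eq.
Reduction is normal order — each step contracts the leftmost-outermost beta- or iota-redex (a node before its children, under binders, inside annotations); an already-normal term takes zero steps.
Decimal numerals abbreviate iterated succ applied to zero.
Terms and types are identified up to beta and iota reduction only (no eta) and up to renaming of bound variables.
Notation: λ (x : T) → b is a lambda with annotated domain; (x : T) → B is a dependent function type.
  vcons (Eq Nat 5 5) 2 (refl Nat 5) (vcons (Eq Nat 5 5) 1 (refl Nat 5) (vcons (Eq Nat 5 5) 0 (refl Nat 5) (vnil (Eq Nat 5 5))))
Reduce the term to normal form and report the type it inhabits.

reduced normal form:
  vcons (Eq Nat 5 5) 2 (refl Nat 5) (vcons (Eq Nat 5 5) 1 (refl Nat 5) (vcons (Eq Nat 5 5) 0 (refl Nat 5) (vnil (Eq Nat 5 5))))
type:
  Vec (Eq Nat 5 5) 3


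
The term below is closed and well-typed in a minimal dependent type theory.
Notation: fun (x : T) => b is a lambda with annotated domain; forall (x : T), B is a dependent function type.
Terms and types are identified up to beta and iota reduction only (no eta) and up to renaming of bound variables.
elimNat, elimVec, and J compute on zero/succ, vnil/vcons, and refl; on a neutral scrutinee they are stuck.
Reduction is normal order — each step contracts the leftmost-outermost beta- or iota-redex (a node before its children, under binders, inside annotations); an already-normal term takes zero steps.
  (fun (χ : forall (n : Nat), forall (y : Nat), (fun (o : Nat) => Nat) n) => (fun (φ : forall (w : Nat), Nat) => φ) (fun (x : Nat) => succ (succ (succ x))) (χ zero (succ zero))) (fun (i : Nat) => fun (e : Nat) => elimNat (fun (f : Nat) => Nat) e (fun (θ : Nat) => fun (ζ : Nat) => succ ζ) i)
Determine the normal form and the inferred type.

resulting normal form:
  succ (succ (succ (succ zero)))
inferred type:
  Nat
observation: the term reaches its normal form after 6 normal-order steps.


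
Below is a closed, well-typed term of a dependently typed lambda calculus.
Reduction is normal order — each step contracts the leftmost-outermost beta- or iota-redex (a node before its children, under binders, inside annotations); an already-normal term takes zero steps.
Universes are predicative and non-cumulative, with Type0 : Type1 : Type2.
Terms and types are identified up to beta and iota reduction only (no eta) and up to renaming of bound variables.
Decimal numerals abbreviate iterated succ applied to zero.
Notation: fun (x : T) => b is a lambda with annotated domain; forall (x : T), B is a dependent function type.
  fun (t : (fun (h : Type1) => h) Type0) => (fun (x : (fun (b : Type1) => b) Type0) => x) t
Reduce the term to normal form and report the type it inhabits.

normal form:
  fun (t : Type0) => t
the term's type:
  forall (t : Type0), Type0
observation: the first redex contracted is a beta-redex; the normal form is reached in 2 normal-order steps.


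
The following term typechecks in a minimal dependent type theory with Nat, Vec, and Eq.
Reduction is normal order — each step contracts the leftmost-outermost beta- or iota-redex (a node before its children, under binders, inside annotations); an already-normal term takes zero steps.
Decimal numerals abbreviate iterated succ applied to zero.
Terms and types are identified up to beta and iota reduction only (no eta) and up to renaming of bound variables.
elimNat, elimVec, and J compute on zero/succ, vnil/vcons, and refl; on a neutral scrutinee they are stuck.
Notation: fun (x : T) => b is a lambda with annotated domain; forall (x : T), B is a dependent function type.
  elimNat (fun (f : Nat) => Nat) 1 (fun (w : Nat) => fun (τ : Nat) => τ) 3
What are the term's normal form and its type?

normal form:
  1
the term's type:
  Nat
observation: reduction starts at an elimNat iota-redex, and 10 normal-order steps reach the normal form.


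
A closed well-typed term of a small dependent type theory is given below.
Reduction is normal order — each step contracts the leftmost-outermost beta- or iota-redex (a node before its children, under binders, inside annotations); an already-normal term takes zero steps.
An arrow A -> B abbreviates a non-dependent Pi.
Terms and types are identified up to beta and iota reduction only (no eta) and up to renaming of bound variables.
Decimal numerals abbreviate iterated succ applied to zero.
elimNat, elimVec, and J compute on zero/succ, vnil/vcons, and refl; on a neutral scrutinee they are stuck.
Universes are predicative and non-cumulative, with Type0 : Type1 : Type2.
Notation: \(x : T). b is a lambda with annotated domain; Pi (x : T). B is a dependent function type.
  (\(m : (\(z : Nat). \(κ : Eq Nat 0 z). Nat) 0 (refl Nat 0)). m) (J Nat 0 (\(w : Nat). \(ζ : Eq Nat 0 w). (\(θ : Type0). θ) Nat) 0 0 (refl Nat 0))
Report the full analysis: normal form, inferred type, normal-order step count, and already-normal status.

normal form:
  0
inferred type:
  Nat
steps to reach normal form (normal order): 2
term was already normal: no
first redex: a beta-redex


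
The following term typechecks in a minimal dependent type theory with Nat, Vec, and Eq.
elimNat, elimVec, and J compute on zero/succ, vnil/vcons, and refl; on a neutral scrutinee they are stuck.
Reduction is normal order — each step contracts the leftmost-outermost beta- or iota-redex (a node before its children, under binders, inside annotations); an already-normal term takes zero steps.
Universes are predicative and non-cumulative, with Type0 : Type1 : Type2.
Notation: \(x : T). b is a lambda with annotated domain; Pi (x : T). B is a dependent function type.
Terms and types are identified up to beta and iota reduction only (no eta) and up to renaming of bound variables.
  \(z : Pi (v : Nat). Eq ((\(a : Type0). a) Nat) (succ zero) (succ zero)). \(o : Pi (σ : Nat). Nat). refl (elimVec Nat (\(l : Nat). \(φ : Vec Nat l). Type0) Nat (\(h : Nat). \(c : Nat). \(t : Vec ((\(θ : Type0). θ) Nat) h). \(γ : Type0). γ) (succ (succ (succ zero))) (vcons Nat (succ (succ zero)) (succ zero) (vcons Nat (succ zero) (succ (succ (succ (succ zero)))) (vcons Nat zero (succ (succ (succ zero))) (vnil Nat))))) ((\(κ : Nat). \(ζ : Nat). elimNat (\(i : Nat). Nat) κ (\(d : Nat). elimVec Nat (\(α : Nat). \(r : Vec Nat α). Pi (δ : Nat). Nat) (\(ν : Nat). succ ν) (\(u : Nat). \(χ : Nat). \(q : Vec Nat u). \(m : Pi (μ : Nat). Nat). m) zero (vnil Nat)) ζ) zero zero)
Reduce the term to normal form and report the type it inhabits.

normal form:
  \(z : Pi (v : Nat). Eq Nat (succ zero) (succ zero)). \(a : Pi (o : Nat). Nat). refl Nat zero
the term's type:
  Pi (z : Pi (v : Nat). Eq Nat (succ zero) (succ zero)). Pi (a : Pi (o : Nat). Nat). Eq Nat zero zero
observation: 20 normal-order steps separate the term from its normal form.


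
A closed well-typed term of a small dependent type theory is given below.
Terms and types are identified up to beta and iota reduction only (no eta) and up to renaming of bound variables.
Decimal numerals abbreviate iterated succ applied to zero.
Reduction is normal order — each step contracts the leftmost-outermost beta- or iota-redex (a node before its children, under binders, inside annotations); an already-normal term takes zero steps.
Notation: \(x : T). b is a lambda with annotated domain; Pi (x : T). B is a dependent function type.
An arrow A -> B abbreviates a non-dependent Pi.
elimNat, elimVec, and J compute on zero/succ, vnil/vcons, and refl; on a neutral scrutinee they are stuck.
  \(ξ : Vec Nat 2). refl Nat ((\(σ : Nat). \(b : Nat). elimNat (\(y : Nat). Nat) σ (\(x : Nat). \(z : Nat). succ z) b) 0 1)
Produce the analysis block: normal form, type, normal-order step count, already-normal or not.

resulting normal form:
  \(ξ : Vec Nat 2). refl Nat 1
inferred type:
  Vec Nat 2 -> Eq Nat 1 1
reduction steps (normal order): 6
term was already normal: no
first contracted redex: a beta-redex


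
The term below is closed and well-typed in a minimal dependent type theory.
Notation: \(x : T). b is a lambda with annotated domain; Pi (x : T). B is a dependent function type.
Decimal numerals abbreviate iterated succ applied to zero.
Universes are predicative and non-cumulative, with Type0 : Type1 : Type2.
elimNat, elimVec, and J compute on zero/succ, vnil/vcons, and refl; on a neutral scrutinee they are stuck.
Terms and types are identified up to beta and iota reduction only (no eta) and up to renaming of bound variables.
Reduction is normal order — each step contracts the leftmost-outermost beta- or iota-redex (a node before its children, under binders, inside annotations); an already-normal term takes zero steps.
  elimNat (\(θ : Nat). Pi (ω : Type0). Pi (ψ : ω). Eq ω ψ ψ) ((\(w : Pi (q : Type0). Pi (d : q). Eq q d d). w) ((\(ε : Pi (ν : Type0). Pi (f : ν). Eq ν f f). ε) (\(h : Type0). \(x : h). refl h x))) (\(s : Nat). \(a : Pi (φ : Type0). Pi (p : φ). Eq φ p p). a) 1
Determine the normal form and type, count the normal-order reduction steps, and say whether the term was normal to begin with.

reduced normal form:
  \(θ : Type0). \(ω : θ). refl θ ω
inferred type:
  Pi (θ : Type0). Pi (ω : θ). Eq θ ω ω
steps to reach normal form (normal order): 6
started in normal form: no
first redex: an elimNat iota-redex


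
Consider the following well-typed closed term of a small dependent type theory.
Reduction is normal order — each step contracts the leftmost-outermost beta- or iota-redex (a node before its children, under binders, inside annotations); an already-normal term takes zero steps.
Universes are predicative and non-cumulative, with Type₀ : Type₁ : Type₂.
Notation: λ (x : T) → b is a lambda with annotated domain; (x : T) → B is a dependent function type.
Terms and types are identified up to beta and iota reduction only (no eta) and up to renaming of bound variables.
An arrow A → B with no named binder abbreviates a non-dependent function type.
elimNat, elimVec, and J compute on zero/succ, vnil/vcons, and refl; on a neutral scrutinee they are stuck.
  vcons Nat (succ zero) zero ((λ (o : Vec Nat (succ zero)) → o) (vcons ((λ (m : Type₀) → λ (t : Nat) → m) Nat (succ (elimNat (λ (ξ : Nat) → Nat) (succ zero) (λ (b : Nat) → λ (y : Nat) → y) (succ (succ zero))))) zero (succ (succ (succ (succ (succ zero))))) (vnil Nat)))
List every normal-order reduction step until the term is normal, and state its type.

reduction (normal order):
  vcons Nat (succ zero) zero ((λ (o : Vec Nat (succ zero)) → o) (vcons ((λ (m : Type₀) → λ (t : Nat) → m) Nat (succ (elimNat (λ (ξ : Nat) → Nat) (succ zero) (λ (b : Nat) → λ (y : Nat) → y) (succ (succ zero))))) zero (succ (succ (succ (succ (succ zero))))) (vnil Nat)))
  ~> vcons Nat (succ zero) zero (vcons ((λ (o : Type₀) → λ (m : Nat) → o) Nat (succ (elimNat (λ (t : Nat) → Nat) (succ zero) (λ (ξ : Nat) → λ (b : Nat) → b) (succ (succ zero))))) zero (succ (succ (succ (succ (succ zero))))) (vnil Nat))
  ~> vcons Nat (succ zero) zero (vcons ((λ (o : Nat) → Nat) (succ (elimNat (λ (m : Nat) → Nat) (succ zero) (λ (t : Nat) → λ (ξ : Nat) → ξ) (succ (succ zero))))) zero (succ (succ (succ (succ (succ zero))))) (vnil Nat))
  ~> vcons Nat (succ zero) zero (vcons Nat zero (succ (succ (succ (succ (succ zero))))) (vnil Nat))
type:
  Vec Nat (succ (succ zero))


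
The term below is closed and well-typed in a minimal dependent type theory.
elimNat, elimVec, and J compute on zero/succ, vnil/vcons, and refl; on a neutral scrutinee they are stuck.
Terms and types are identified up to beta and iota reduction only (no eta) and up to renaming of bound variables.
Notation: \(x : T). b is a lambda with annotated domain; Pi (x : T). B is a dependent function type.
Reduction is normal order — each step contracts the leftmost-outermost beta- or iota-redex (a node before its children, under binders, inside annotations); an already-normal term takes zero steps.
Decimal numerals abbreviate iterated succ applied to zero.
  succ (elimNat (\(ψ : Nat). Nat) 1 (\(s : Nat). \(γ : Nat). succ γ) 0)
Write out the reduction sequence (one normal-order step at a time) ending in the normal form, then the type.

normal-order reduction:
  succ (elimNat (\(ψ : Nat). Nat) 1 (\(s : Nat). \(γ : Nat). succ γ) 0)
  ~> 2
type:
  Nat


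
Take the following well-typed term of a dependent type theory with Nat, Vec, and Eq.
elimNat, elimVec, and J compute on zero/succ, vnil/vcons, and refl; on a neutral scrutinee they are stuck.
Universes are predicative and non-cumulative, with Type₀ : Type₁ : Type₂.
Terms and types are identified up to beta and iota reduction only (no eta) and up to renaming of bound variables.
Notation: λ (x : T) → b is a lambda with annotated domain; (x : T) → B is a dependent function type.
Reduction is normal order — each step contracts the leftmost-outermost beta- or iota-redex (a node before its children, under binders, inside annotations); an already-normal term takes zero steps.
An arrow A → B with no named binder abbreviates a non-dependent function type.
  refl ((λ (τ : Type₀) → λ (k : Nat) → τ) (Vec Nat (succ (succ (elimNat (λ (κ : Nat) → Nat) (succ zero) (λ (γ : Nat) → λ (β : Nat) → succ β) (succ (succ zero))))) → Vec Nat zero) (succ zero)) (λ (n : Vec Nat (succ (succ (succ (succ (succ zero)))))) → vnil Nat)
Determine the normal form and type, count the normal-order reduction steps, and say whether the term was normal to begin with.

normal form:
  refl (Vec Nat (succ (succ (succ (succ (succ zero))))) → Vec Nat zero) (λ (τ : Vec Nat (succ (succ (succ (succ (succ zero)))))) → vnil Nat)
inferred type:
  Eq (Vec Nat (succ (succ (succ (succ (succ zero))))) → Vec Nat zero) (λ (τ : Vec Nat (succ (succ (succ (succ (succ zero)))))) → vnil Nat) (λ (k : Vec Nat (succ (succ (succ (succ (succ zero)))))) → vnil Nat)
steps to reach normal form (normal order): 9
term was already normal: no
first contracted redex: a beta-redex


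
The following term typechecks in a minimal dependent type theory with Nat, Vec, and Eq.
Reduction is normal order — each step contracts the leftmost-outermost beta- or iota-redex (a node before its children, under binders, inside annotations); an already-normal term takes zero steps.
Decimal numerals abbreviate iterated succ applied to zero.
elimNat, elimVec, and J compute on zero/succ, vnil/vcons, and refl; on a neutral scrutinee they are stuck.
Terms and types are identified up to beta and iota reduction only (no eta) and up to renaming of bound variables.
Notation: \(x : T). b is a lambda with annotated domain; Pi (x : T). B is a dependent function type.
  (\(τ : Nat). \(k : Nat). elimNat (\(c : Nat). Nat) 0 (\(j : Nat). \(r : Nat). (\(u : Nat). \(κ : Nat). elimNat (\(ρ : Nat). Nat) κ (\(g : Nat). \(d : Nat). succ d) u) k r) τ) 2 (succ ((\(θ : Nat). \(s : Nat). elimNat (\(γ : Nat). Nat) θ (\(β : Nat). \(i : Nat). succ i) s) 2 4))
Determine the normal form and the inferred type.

normal form:
  14
inferred type:
  Nat


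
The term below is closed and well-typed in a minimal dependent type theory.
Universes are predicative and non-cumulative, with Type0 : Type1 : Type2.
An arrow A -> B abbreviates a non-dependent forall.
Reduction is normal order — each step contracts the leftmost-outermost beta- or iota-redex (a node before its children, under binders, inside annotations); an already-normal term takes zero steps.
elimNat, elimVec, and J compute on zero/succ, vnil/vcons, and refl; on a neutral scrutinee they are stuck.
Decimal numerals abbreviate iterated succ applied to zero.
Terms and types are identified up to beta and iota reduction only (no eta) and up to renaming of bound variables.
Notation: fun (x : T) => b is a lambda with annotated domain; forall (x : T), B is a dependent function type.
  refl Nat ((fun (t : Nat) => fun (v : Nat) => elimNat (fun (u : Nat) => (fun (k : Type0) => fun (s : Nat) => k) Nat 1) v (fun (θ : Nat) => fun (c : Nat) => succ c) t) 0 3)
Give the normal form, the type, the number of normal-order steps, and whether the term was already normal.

reduced normal form:
  refl Nat 3
the term's type:
  Eq Nat 3 3
reduction steps (normal order): 3
already normal: no
first redex: a beta-redex


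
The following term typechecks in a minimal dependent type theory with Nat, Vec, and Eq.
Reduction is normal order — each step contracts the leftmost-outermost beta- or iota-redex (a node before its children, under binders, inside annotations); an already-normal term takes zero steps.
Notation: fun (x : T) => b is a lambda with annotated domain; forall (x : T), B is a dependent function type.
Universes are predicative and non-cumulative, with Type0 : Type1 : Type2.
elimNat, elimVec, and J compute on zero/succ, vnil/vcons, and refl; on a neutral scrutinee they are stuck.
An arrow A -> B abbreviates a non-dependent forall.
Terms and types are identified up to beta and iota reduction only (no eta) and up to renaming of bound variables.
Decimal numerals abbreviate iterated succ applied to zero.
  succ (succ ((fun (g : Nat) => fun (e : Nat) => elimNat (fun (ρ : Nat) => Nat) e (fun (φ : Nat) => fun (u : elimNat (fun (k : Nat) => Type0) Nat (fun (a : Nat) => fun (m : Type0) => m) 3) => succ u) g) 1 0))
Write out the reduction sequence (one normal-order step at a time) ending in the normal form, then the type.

normal-order reduction:
  succ (succ ((fun (g : Nat) => fun (e : Nat) => elimNat (fun (ρ : Nat) => Nat) e (fun (φ : Nat) => fun (u : elimNat (fun (k : Nat) => Type0) Nat (fun (a : Nat) => fun (m : Type0) => m) 3) => succ u) g) 1 0))
  ~> succ (succ ((fun (g : Nat) => elimNat (fun (e : Nat) => Nat) g (fun (ρ : Nat) => fun (φ : elimNat (fun (u : Nat) => Type0) Nat (fun (k : Nat) => fun (a : Type0) => a) 3) => succ φ) 1) 0))
  ~> succ (succ (elimNat (fun (g : Nat) => Nat) 0 (fun (e : Nat) => fun (ρ : elimNat (fun (φ : Nat) => Type0) Nat (fun (u : Nat) => fun (k : Type0) => k) 3) => succ ρ) 1))
  ~> succ (succ ((fun (g : Nat) => fun (e : elimNat (fun (ρ : Nat) => Type0) Nat (fun (φ : Nat) => fun (u : Type0) => u) 3) => succ e) 0 (elimNat (fun (k : Nat) => Nat) 0 (fun (a : Nat) => fun (m : elimNat (fun (w : Nat) => Type0) Nat (fun (ε : Nat) => fun (o : Type0) => o) 3) => succ m) 0)))
  ~> succ (succ ((fun (g : elimNat (fun (e : Nat) => Type0) Nat (fun (ρ : Nat) => fun (φ : Type0) => φ) 3) => succ g) (elimNat (fun (u : Nat) => Nat) 0 (fun (k : Nat) => fun (a : elimNat (fun (m : Nat) => Type0) Nat (fun (w : Nat) => fun (ε : Type0) => ε) 3) => succ a) 0)))
  ~> succ (succ (succ (elimNat (fun (g : Nat) => Nat) 0 (fun (e : Nat) => fun (ρ : elimNat (fun (φ : Nat) => Type0) Nat (fun (u : Nat) => fun (k : Type0) => k) 3) => succ ρ) 0)))
  ~> 3
inferred type:
  Nat
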